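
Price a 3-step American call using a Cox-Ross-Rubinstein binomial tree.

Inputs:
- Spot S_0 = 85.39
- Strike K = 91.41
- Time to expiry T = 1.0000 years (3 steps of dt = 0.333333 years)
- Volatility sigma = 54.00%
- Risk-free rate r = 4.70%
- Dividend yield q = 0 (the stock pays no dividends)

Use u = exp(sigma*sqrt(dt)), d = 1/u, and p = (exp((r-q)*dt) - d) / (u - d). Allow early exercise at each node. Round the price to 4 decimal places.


Answer: Price = V(0,0) = 18.7829

Derivation:
dt = T/N = 0.333333
u = exp(sigma*sqrt(dt)) = 1.365839; d = 1/u = 0.732151
p = (exp((r-q)*dt) - d) / (u - d) = 0.447601
Discount per step: exp(-r*dt) = 0.984455
Stock lattice S(k, i) with i counting down-moves:
  k=0: S(0,0) = 85.3900
  k=1: S(1,0) = 116.6290; S(1,1) = 62.5183
  k=2: S(2,0) = 159.2965; S(2,1) = 85.3900; S(2,2) = 45.7728
  k=3: S(3,0) = 217.5734; S(3,1) = 116.6290; S(3,2) = 62.5183; S(3,3) = 33.5126
Terminal payoffs V(N, i) = max(S_T - K, 0):
  V(3,0) = 126.163437; V(3,1) = 25.219022; V(3,2) = 0.000000; V(3,3) = 0.000000
Backward induction: V(k, i) = exp(-r*dt) * [p * V(k+1, i) + (1-p) * V(k+1, i+1)]; then take max(V_cont, immediate exercise) for American.
  V(2,0) = exp(-r*dt) * [p*126.163437 + (1-p)*25.219022] = 69.307437; exercise = 67.886507; V(2,0) = max -> 69.307437
  V(2,1) = exp(-r*dt) * [p*25.219022 + (1-p)*0.000000] = 11.112582; exercise = 0.000000; V(2,1) = max -> 11.112582
  V(2,2) = exp(-r*dt) * [p*0.000000 + (1-p)*0.000000] = 0.000000; exercise = 0.000000; V(2,2) = max -> 0.000000
  V(1,0) = exp(-r*dt) * [p*69.307437 + (1-p)*11.112582] = 36.582988; exercise = 25.219022; V(1,0) = max -> 36.582988
  V(1,1) = exp(-r*dt) * [p*11.112582 + (1-p)*0.000000] = 4.896680; exercise = 0.000000; V(1,1) = max -> 4.896680
  V(0,0) = exp(-r*dt) * [p*36.582988 + (1-p)*4.896680] = 18.782908; exercise = 0.000000; V(0,0) = max -> 18.782908


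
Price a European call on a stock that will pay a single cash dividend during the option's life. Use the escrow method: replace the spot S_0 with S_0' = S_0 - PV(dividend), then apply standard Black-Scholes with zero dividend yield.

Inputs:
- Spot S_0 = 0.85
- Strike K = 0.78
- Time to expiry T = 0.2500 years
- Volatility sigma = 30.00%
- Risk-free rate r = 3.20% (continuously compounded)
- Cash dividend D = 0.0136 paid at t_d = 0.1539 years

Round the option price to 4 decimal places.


PV(D) = D * exp(-r * t_d) = 0.0136 * 0.99508731 = 0.01353319
S_0' = S_0 - PV(D) = 0.8500 - 0.01353319 = 0.83646681
d1 = (ln(S_0'/K) + (r + sigma^2/2)*T) / (sigma*sqrt(T)) = 0.59428617
d2 = d1 - sigma*sqrt(T) = 0.44428617
exp(-rT) = 0.99203191
N(d1) = 0.72383964; N(d2) = 0.67158215
C = S_0' * N(d1) - K * exp(-rT) * N(d2) = 0.83646681 * 0.72383964 - 0.7800 * 0.99203191 * 0.67158215 = 0.0858

Answer: Price = 0.0858


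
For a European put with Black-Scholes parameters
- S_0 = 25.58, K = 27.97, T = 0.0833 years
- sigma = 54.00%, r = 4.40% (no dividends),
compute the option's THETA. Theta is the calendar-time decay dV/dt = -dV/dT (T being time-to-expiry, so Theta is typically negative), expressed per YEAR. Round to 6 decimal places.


Answer: Theta = -7.640619

Derivation:
d1 = -0.4716700087; d2 = -0.6275234013
phi(d1) = 0.3569445499; exp(-qT) = 1.0000000000; exp(-rT) = 0.9963415086
Theta = -S*exp(-qT)*phi(d1)*sigma/(2*sqrt(T)) + r*K*exp(-rT)*N(-d2) - q*S*exp(-qT)*N(-d1)
N(-d1) = 0.6814188263; N(-d2) = 0.7348418992; sqrt(T) = 0.2886173938
Term 1 = -25.5800 * 1.0000000000 * 0.3569445499 * 0.5400 / (2 * 0.2886173938) = -8.5416654758
Term 2 = 0.0440 * 27.9700 * 0.9963415086 * 0.7348418992 = 0.9010466527
Term 3 = 0 (no dividend yield, q = 0)
Theta = -8.5416654758 + (0.9010466527) + (0.0000000000) = -7.640619


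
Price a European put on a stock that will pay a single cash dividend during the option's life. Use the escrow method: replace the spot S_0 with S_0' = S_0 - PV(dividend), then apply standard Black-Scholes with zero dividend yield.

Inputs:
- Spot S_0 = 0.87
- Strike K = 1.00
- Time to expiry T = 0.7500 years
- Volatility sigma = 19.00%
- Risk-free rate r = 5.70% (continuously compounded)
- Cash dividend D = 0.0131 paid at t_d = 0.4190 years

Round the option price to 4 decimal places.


PV(D) = D * exp(-r * t_d) = 0.0131 * 0.97639994 = 0.01279084
S_0' = S_0 - PV(D) = 0.8700 - 0.01279084 = 0.85720916
d1 = (ln(S_0'/K) + (r + sigma^2/2)*T) / (sigma*sqrt(T)) = -0.59428078
d2 = d1 - sigma*sqrt(T) = -0.75882561
exp(-rT) = 0.95815090
N(-d1) = 0.72383784; N(-d2) = 0.77602156
P = K * exp(-rT) * N(-d2) - S_0' * N(-d1) = 1.0000 * 0.95815090 * 0.77602156 - 0.85720916 * 0.72383784 = 0.1231

Answer: Price = 0.1231


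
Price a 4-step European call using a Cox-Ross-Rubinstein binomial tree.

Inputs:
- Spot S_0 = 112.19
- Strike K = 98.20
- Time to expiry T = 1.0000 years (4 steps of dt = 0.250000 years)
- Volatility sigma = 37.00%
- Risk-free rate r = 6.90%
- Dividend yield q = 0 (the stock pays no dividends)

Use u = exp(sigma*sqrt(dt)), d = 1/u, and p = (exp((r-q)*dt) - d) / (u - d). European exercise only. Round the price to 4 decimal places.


dt = T/N = 0.250000
u = exp(sigma*sqrt(dt)) = 1.203218; d = 1/u = 0.831104
p = (exp((r-q)*dt) - d) / (u - d) = 0.500640
Discount per step: exp(-r*dt) = 0.982898
Stock lattice S(k, i) with i counting down-moves:
  k=0: S(0,0) = 112.1900
  k=1: S(1,0) = 134.9891; S(1,1) = 93.2416
  k=2: S(2,0) = 162.4213; S(2,1) = 112.1900; S(2,2) = 77.4935
  k=3: S(3,0) = 195.4284; S(3,1) = 134.9891; S(3,2) = 93.2416; S(3,3) = 64.4052
  k=4: S(4,0) = 235.1430; S(4,1) = 162.4213; S(4,2) = 112.1900; S(4,3) = 77.4935; S(4,4) = 53.5274
Terminal payoffs V(N, i) = max(S_T - K, 0):
  V(4,0) = 136.943005; V(4,1) = 64.221346; V(4,2) = 13.990000; V(4,3) = 0.000000; V(4,4) = 0.000000
Backward induction: V(k, i) = exp(-r*dt) * [p * V(k+1, i) + (1-p) * V(k+1, i+1)].
  V(3,0) = exp(-r*dt) * [p*136.943005 + (1-p)*64.221346] = 98.907782
  V(3,1) = exp(-r*dt) * [p*64.221346 + (1-p)*13.990000] = 38.468500
  V(3,2) = exp(-r*dt) * [p*13.990000 + (1-p)*0.000000] = 6.884176
  V(3,3) = exp(-r*dt) * [p*0.000000 + (1-p)*0.000000] = 0.000000
  V(2,0) = exp(-r*dt) * [p*98.907782 + (1-p)*38.468500] = 67.551471
  V(2,1) = exp(-r*dt) * [p*38.468500 + (1-p)*6.884176] = 22.308405
  V(2,2) = exp(-r*dt) * [p*6.884176 + (1-p)*0.000000] = 3.387554
  V(1,0) = exp(-r*dt) * [p*67.551471 + (1-p)*22.308405] = 44.190018
  V(1,1) = exp(-r*dt) * [p*22.308405 + (1-p)*3.387554] = 12.640161
  V(0,0) = exp(-r*dt) * [p*44.190018 + (1-p)*12.640161] = 27.948990

Answer: Price = V(0,0) = 27.9490


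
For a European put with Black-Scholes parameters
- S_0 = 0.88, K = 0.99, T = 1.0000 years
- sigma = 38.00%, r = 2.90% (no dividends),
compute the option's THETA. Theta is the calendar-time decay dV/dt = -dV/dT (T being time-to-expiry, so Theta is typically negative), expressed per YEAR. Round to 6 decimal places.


Answer: Theta = -0.048119

Derivation:
d1 = -0.0436395675; d2 = -0.4236395675
phi(d1) = 0.3985625860; exp(-qT) = 1.0000000000; exp(-rT) = 0.9714164645
Theta = -S*exp(-qT)*phi(d1)*sigma/(2*sqrt(T)) + r*K*exp(-rT)*N(-d2) - q*S*exp(-qT)*N(-d1)
N(-d1) = 0.5174041443; N(-d2) = 0.6640856528; sqrt(T) = 1.0000000000
Term 1 = -0.8800 * 1.0000000000 * 0.3985625860 * 0.3800 / (2 * 1.0000000000) = -0.0666396644
Term 2 = 0.0290 * 0.9900 * 0.9714164645 * 0.6640856528 = 0.0185209283
Term 3 = 0 (no dividend yield, q = 0)
Theta = -0.0666396644 + (0.0185209283) + (0.0000000000) = -0.048119


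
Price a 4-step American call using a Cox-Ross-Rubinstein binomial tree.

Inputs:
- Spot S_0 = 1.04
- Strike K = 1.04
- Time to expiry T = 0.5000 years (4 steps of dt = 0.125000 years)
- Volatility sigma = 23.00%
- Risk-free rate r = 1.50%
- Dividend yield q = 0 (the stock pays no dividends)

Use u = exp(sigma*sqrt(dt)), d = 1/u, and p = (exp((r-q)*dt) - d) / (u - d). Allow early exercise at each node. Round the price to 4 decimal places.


Answer: Price = V(0,0) = 0.0671

Derivation:
dt = T/N = 0.125000
u = exp(sigma*sqrt(dt)) = 1.084715; d = 1/u = 0.921901
p = (exp((r-q)*dt) - d) / (u - d) = 0.491209
Discount per step: exp(-r*dt) = 0.998127
Stock lattice S(k, i) with i counting down-moves:
  k=0: S(0,0) = 1.0400
  k=1: S(1,0) = 1.1281; S(1,1) = 0.9588
  k=2: S(2,0) = 1.2237; S(2,1) = 1.0400; S(2,2) = 0.8839
  k=3: S(3,0) = 1.3273; S(3,1) = 1.1281; S(3,2) = 0.9588; S(3,3) = 0.8149
  k=4: S(4,0) = 1.4398; S(4,1) = 1.2237; S(4,2) = 1.0400; S(4,3) = 0.8839; S(4,4) = 0.7512
Terminal payoffs V(N, i) = max(S_T - K, 0):
  V(4,0) = 0.399779; V(4,1) = 0.183671; V(4,2) = 0.000000; V(4,3) = 0.000000; V(4,4) = 0.000000
Backward induction: V(k, i) = exp(-r*dt) * [p * V(k+1, i) + (1-p) * V(k+1, i+1)]; then take max(V_cont, immediate exercise) for American.
  V(3,0) = exp(-r*dt) * [p*0.399779 + (1-p)*0.183671] = 0.289282; exercise = 0.287334; V(3,0) = max -> 0.289282
  V(3,1) = exp(-r*dt) * [p*0.183671 + (1-p)*0.000000] = 0.090052; exercise = 0.088104; V(3,1) = max -> 0.090052
  V(3,2) = exp(-r*dt) * [p*0.000000 + (1-p)*0.000000] = 0.000000; exercise = 0.000000; V(3,2) = max -> 0.000000
  V(3,3) = exp(-r*dt) * [p*0.000000 + (1-p)*0.000000] = 0.000000; exercise = 0.000000; V(3,3) = max -> 0.000000
  V(2,0) = exp(-r*dt) * [p*0.289282 + (1-p)*0.090052] = 0.187564; exercise = 0.183671; V(2,0) = max -> 0.187564
  V(2,1) = exp(-r*dt) * [p*0.090052 + (1-p)*0.000000] = 0.044151; exercise = 0.000000; V(2,1) = max -> 0.044151
  V(2,2) = exp(-r*dt) * [p*0.000000 + (1-p)*0.000000] = 0.000000; exercise = 0.000000; V(2,2) = max -> 0.000000
  V(1,0) = exp(-r*dt) * [p*0.187564 + (1-p)*0.044151] = 0.114382; exercise = 0.088104; V(1,0) = max -> 0.114382
  V(1,1) = exp(-r*dt) * [p*0.044151 + (1-p)*0.000000] = 0.021647; exercise = 0.000000; V(1,1) = max -> 0.021647
  V(0,0) = exp(-r*dt) * [p*0.114382 + (1-p)*0.021647] = 0.067073; exercise = 0.000000; V(0,0) = max -> 0.067073


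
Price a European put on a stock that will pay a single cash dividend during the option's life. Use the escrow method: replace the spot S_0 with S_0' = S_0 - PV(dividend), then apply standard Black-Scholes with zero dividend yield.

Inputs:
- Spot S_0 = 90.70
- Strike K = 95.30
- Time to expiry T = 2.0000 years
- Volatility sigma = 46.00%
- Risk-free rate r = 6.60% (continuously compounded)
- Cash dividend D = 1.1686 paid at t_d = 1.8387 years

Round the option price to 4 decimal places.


Answer: Price = 19.1345

Derivation:
PV(D) = D * exp(-r * t_d) = 1.1686 * 0.88572018 = 1.03505260
S_0' = S_0 - PV(D) = 90.7000 - 1.03505260 = 89.66494740
d1 = (ln(S_0'/K) + (r + sigma^2/2)*T) / (sigma*sqrt(T)) = 0.43448654
d2 = d1 - sigma*sqrt(T) = -0.21605170
exp(-rT) = 0.87634100
N(-d1) = 0.33196758; N(-d2) = 0.58552628
P = K * exp(-rT) * N(-d2) - S_0' * N(-d1) = 95.3000 * 0.87634100 * 0.58552628 - 89.66494740 * 0.33196758 = 19.1345


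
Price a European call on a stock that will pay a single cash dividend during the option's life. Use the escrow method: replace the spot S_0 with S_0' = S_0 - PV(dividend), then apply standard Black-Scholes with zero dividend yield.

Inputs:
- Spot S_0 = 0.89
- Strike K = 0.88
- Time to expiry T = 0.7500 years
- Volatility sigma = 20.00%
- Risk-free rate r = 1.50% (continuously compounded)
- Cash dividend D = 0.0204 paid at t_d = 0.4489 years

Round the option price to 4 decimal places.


PV(D) = D * exp(-r * t_d) = 0.0204 * 0.99328912 = 0.02026310
S_0' = S_0 - PV(D) = 0.8900 - 0.02026310 = 0.86973690
d1 = (ln(S_0'/K) + (r + sigma^2/2)*T) / (sigma*sqrt(T)) = 0.08382460
d2 = d1 - sigma*sqrt(T) = -0.08938048
exp(-rT) = 0.98881304
N(d1) = 0.53340206; N(d2) = 0.46438977
C = S_0' * N(d1) - K * exp(-rT) * N(d2) = 0.86973690 * 0.53340206 - 0.8800 * 0.98881304 * 0.46438977 = 0.0598

Answer: Price = 0.0598


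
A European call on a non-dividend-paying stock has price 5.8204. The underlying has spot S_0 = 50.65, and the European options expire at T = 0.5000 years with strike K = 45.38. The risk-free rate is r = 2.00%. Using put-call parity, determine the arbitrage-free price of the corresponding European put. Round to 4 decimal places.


Put-call parity: C - P = S_0 * exp(-qT) - K * exp(-rT).
S_0 * exp(-qT) = 50.6500 * 1.00000000 = 50.65000000
K * exp(-rT) = 45.3800 * 0.99004983 = 44.92846146
P = C - S*exp(-qT) + K*exp(-rT)
P = 5.8204 - 50.65000000 + 44.92846146 = 0.0989

Answer: Put price = 0.0989


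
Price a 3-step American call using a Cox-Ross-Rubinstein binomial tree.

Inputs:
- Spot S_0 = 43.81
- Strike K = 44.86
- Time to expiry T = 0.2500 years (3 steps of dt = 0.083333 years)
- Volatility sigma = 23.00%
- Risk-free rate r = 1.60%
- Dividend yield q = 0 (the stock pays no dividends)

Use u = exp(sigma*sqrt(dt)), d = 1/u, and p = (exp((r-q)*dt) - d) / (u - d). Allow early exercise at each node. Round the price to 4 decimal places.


Answer: Price = V(0,0) = 1.7513

Derivation:
dt = T/N = 0.083333
u = exp(sigma*sqrt(dt)) = 1.068649; d = 1/u = 0.935761
p = (exp((r-q)*dt) - d) / (u - d) = 0.493447
Discount per step: exp(-r*dt) = 0.998668
Stock lattice S(k, i) with i counting down-moves:
  k=0: S(0,0) = 43.8100
  k=1: S(1,0) = 46.8175; S(1,1) = 40.9957
  k=2: S(2,0) = 50.0315; S(2,1) = 43.8100; S(2,2) = 38.3622
  k=3: S(3,0) = 53.4661; S(3,1) = 46.8175; S(3,2) = 40.9957; S(3,3) = 35.8978
Terminal payoffs V(N, i) = max(S_T - K, 0):
  V(3,0) = 8.606107; V(3,1) = 1.957515; V(3,2) = 0.000000; V(3,3) = 0.000000
Backward induction: V(k, i) = exp(-r*dt) * [p * V(k+1, i) + (1-p) * V(k+1, i+1)]; then take max(V_cont, immediate exercise) for American.
  V(2,0) = exp(-r*dt) * [p*8.606107 + (1-p)*1.957515] = 5.231266; exercise = 5.171493; V(2,0) = max -> 5.231266
  V(2,1) = exp(-r*dt) * [p*1.957515 + (1-p)*0.000000] = 0.964644; exercise = 0.000000; V(2,1) = max -> 0.964644
  V(2,2) = exp(-r*dt) * [p*0.000000 + (1-p)*0.000000] = 0.000000; exercise = 0.000000; V(2,2) = max -> 0.000000
  V(1,0) = exp(-r*dt) * [p*5.231266 + (1-p)*0.964644] = 3.065907; exercise = 1.957515; V(1,0) = max -> 3.065907
  V(1,1) = exp(-r*dt) * [p*0.964644 + (1-p)*0.000000] = 0.475367; exercise = 0.000000; V(1,1) = max -> 0.475367
  V(0,0) = exp(-r*dt) * [p*3.065907 + (1-p)*0.475367] = 1.751326; exercise = 0.000000; V(0,0) = max -> 1.751326


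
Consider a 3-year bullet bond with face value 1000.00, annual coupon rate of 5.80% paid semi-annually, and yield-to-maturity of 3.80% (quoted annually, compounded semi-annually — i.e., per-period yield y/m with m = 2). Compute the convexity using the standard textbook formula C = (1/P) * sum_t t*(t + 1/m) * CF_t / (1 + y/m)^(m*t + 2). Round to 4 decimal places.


Answer: Convexity = 9.2289

Derivation:
Coupon per period c = face * coupon_rate / m = 29.000000
Periods per year m = 2; per-period yield y/m = 0.019000
Number of cashflows N = 6
Cashflows (t years, CF_t, discount factor 1/(1+y/m)^(m*t), PV):
  t = 0.5000: CF_t = 29.000000, DF = 0.981354, PV = 28.459274
  t = 1.0000: CF_t = 29.000000, DF = 0.963056, PV = 27.928630
  t = 1.5000: CF_t = 29.000000, DF = 0.945099, PV = 27.407880
  t = 2.0000: CF_t = 29.000000, DF = 0.927477, PV = 26.896840
  t = 2.5000: CF_t = 29.000000, DF = 0.910184, PV = 26.395329
  t = 3.0000: CF_t = 1029.000000, DF = 0.893213, PV = 919.115882
Price P = sum_t PV_t = 1056.203835
Convexity numerator sum_t t*(t + 1/m) * CF_t / (1+y/m)^(m*t + 2):
  t = 0.5000: term = 13.703940
  t = 1.0000: term = 40.345260
  t = 1.5000: term = 79.185987
  t = 2.0000: term = 129.515843
  t = 2.5000: term = 190.651389
  t = 3.0000: term = 9294.182624
Convexity = (1/P) * sum = 9747.585043 / 1056.203835 = 9.228886


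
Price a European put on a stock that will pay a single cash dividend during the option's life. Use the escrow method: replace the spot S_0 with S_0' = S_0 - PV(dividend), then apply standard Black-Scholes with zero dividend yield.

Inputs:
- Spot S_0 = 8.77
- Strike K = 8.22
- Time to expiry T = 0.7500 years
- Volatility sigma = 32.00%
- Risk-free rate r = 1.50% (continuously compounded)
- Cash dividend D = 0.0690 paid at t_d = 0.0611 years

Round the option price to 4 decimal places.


Answer: Price = 0.6685

Derivation:
PV(D) = D * exp(-r * t_d) = 0.0690 * 0.99908392 = 0.06893679
S_0' = S_0 - PV(D) = 8.7700 - 0.06893679 = 8.70106321
d1 = (ln(S_0'/K) + (r + sigma^2/2)*T) / (sigma*sqrt(T)) = 0.38438905
d2 = d1 - sigma*sqrt(T) = 0.10726092
exp(-rT) = 0.98881304
N(-d1) = 0.35034506; N(-d2) = 0.45729099
P = K * exp(-rT) * N(-d2) - S_0' * N(-d1) = 8.2200 * 0.98881304 * 0.45729099 - 8.70106321 * 0.35034506 = 0.6685


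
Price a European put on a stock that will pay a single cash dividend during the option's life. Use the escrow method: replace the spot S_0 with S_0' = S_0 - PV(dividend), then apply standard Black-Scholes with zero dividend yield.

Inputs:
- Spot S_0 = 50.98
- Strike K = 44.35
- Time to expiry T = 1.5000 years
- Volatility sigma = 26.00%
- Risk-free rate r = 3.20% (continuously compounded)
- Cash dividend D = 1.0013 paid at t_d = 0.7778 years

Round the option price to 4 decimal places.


PV(D) = D * exp(-r * t_d) = 1.0013 * 0.97541759 = 0.97668564
S_0' = S_0 - PV(D) = 50.9800 - 0.97668564 = 50.00331436
d1 = (ln(S_0'/K) + (r + sigma^2/2)*T) / (sigma*sqrt(T)) = 0.68672570
d2 = d1 - sigma*sqrt(T) = 0.36829203
exp(-rT) = 0.95313379
N(-d1) = 0.24612780; N(-d2) = 0.35632775
P = K * exp(-rT) * N(-d2) - S_0' * N(-d1) = 44.3500 * 0.95313379 * 0.35632775 - 50.00331436 * 0.24612780 = 2.7553

Answer: Price = 2.7553


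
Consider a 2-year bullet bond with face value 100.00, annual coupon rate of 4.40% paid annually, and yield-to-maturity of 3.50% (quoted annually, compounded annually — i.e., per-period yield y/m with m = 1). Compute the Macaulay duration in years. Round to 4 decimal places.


Answer: Macaulay duration = 1.9582 years

Derivation:
Coupon per period c = face * coupon_rate / m = 4.400000
Periods per year m = 1; per-period yield y/m = 0.035000
Number of cashflows N = 2
Cashflows (t years, CF_t, discount factor 1/(1+y/m)^(m*t), PV):
  t = 1.0000: CF_t = 4.400000, DF = 0.966184, PV = 4.251208
  t = 2.0000: CF_t = 104.400000, DF = 0.933511, PV = 97.458517
Price P = sum_t PV_t = 101.709725
Macaulay numerator sum_t t * PV_t:
  t * PV_t at t = 1.0000: 4.251208
  t * PV_t at t = 2.0000: 194.917034
Macaulay duration D = (sum_t t * PV_t) / P = 199.168242 / 101.709725 = 1.958203


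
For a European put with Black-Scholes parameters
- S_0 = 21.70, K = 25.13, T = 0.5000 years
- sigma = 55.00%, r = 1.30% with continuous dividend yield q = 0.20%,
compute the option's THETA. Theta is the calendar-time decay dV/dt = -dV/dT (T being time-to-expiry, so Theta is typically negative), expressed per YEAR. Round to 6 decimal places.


d1 = -0.1687416250; d2 = -0.5576503546
phi(d1) = 0.3933028311; exp(-qT) = 0.9990004998; exp(-rT) = 0.9935210793
Theta = -S*exp(-qT)*phi(d1)*sigma/(2*sqrt(T)) + r*K*exp(-rT)*N(-d2) - q*S*exp(-qT)*N(-d1)
N(-d1) = 0.5670000619; N(-d2) = 0.7114584178; sqrt(T) = 0.7071067812
Term 1 = -21.7000 * 0.9990004998 * 0.3933028311 * 0.5500 / (2 * 0.7071067812) = -3.3158906764
Term 2 = 0.0130 * 25.1300 * 0.9935210793 * 0.7114584178 = 0.2309204786
Term 3 = -0.0020 * 21.7000 * 0.9990004998 * 0.5670000619 = -0.0245832072
Theta = -3.3158906764 + (0.2309204786) + (-0.0245832072) = -3.109553

Answer: Theta = -3.109553


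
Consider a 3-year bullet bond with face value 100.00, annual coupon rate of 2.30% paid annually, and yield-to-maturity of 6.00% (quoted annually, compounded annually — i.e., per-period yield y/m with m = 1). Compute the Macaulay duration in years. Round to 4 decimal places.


Answer: Macaulay duration = 2.9291 years

Derivation:
Coupon per period c = face * coupon_rate / m = 2.300000
Periods per year m = 1; per-period yield y/m = 0.060000
Number of cashflows N = 3
Cashflows (t years, CF_t, discount factor 1/(1+y/m)^(m*t), PV):
  t = 1.0000: CF_t = 2.300000, DF = 0.943396, PV = 2.169811
  t = 2.0000: CF_t = 2.300000, DF = 0.889996, PV = 2.046992
  t = 3.0000: CF_t = 102.300000, DF = 0.839619, PV = 85.893053
Price P = sum_t PV_t = 90.109856
Macaulay numerator sum_t t * PV_t:
  t * PV_t at t = 1.0000: 2.169811
  t * PV_t at t = 2.0000: 4.093984
  t * PV_t at t = 3.0000: 257.679158
Macaulay duration D = (sum_t t * PV_t) / P = 263.942953 / 90.109856 = 2.929124


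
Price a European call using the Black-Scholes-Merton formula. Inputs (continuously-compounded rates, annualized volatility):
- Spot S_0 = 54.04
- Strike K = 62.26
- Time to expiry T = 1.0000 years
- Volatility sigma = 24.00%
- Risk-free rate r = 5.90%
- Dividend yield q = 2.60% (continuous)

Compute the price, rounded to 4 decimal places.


d1 = (ln(S/K) + (r - q + 0.5*sigma^2) * T) / (sigma * sqrt(T)) = -0.33247772
d2 = d1 - sigma * sqrt(T) = -0.57247772
exp(-rT) = 0.94270677; exp(-qT) = 0.97433509
C = S_0 * exp(-qT) * N(d1) - K * exp(-rT) * N(d2)
N(d1) = 0.36976428; N(d2) = 0.28349919
C = 54.0400 * 0.97433509 * 0.36976428 - 62.2600 * 0.94270677 * 0.28349919 = 2.8298

Answer: Price = 2.8298


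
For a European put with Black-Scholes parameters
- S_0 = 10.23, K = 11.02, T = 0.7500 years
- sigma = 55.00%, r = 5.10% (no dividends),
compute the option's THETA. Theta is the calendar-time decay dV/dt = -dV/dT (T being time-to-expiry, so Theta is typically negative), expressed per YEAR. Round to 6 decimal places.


Answer: Theta = -0.941861

Derivation:
d1 = 0.1622884920; d2 = -0.3140254801
phi(d1) = 0.3937231386; exp(-qT) = 1.0000000000; exp(-rT) = 0.9624722927
Theta = -S*exp(-qT)*phi(d1)*sigma/(2*sqrt(T)) + r*K*exp(-rT)*N(-d2) - q*S*exp(-qT)*N(-d1)
N(-d1) = 0.4355393383; N(-d2) = 0.6232491567; sqrt(T) = 0.8660254038
Term 1 = -10.2300 * 1.0000000000 * 0.3937231386 * 0.5500 / (2 * 0.8660254038) = -1.2789943745
Term 2 = 0.0510 * 11.0200 * 0.9624722927 * 0.6232491567 = 0.3371333424
Term 3 = 0 (no dividend yield, q = 0)
Theta = -1.2789943745 + (0.3371333424) + (0.0000000000) = -0.941861


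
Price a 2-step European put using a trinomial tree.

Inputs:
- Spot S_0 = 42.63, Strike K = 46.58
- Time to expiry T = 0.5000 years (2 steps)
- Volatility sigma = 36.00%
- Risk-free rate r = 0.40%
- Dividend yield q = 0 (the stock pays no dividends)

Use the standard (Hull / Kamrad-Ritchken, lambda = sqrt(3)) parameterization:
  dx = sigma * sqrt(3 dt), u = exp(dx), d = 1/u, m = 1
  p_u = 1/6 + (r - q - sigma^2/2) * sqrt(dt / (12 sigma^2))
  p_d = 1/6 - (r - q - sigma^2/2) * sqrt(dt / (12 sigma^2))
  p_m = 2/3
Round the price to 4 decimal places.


Answer: Price = V(0,0) = 6.7376

Derivation:
dt = T/N = 0.250000; dx = sigma*sqrt(3*dt) = 0.311769
u = exp(dx) = 1.365839; d = 1/u = 0.732151
p_u = 0.142290, p_m = 0.666667, p_d = 0.191044
Discount per step: exp(-r*dt) = 0.999000
Stock lattice S(k, j) with j the centered position index:
  k=0: S(0,+0) = 42.6300
  k=1: S(1,-1) = 31.2116; S(1,+0) = 42.6300; S(1,+1) = 58.2257
  k=2: S(2,-2) = 22.8516; S(2,-1) = 31.2116; S(2,+0) = 42.6300; S(2,+1) = 58.2257; S(2,+2) = 79.5270
Terminal payoffs V(N, j) = max(K - S_T, 0):
  V(2,-2) = 23.728427; V(2,-1) = 15.368423; V(2,+0) = 3.950000; V(2,+1) = 0.000000; V(2,+2) = 0.000000
Backward induction: V(k, j) = exp(-r*dt) * [p_u * V(k+1, j+1) + p_m * V(k+1, j) + p_d * V(k+1, j-1)]
  V(1,-1) = exp(-r*dt) * [p_u*3.950000 + p_m*15.368423 + p_d*23.728427] = 15.325492
  V(1,+0) = exp(-r*dt) * [p_u*0.000000 + p_m*3.950000 + p_d*15.368423] = 5.563807
  V(1,+1) = exp(-r*dt) * [p_u*0.000000 + p_m*0.000000 + p_d*3.950000] = 0.753868
  V(0,+0) = exp(-r*dt) * [p_u*0.753868 + p_m*5.563807 + p_d*15.325492] = 6.737570


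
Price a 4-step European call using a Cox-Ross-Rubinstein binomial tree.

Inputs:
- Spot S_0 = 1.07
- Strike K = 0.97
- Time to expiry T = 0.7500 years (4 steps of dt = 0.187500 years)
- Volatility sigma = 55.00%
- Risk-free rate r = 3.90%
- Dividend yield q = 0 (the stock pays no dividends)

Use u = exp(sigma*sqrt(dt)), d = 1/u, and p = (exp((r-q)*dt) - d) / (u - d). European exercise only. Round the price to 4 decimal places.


Answer: Price = V(0,0) = 0.2625

Derivation:
dt = T/N = 0.187500
u = exp(sigma*sqrt(dt)) = 1.268908; d = 1/u = 0.788079
p = (exp((r-q)*dt) - d) / (u - d) = 0.456004
Discount per step: exp(-r*dt) = 0.992714
Stock lattice S(k, i) with i counting down-moves:
  k=0: S(0,0) = 1.0700
  k=1: S(1,0) = 1.3577; S(1,1) = 0.8432
  k=2: S(2,0) = 1.7228; S(2,1) = 1.0700; S(2,2) = 0.6645
  k=3: S(3,0) = 2.1861; S(3,1) = 1.3577; S(3,2) = 0.8432; S(3,3) = 0.5237
  k=4: S(4,0) = 2.7740; S(4,1) = 1.7228; S(4,2) = 1.0700; S(4,3) = 0.6645; S(4,4) = 0.4127
Terminal payoffs V(N, i) = max(S_T - K, 0):
  V(4,0) = 1.803990; V(4,1) = 0.752837; V(4,2) = 0.100000; V(4,3) = 0.000000; V(4,4) = 0.000000
Backward induction: V(k, i) = exp(-r*dt) * [p * V(k+1, i) + (1-p) * V(k+1, i+1)].
  V(3,0) = exp(-r*dt) * [p*1.803990 + (1-p)*0.752837] = 1.223190
  V(3,1) = exp(-r*dt) * [p*0.752837 + (1-p)*0.100000] = 0.394799
  V(3,2) = exp(-r*dt) * [p*0.100000 + (1-p)*0.000000] = 0.045268
  V(3,3) = exp(-r*dt) * [p*0.000000 + (1-p)*0.000000] = 0.000000
  V(2,0) = exp(-r*dt) * [p*1.223190 + (1-p)*0.394799] = 0.766920
  V(2,1) = exp(-r*dt) * [p*0.394799 + (1-p)*0.045268] = 0.203165
  V(2,2) = exp(-r*dt) * [p*0.045268 + (1-p)*0.000000] = 0.020492
  V(1,0) = exp(-r*dt) * [p*0.766920 + (1-p)*0.203165] = 0.456887
  V(1,1) = exp(-r*dt) * [p*0.203165 + (1-p)*0.020492] = 0.103035
  V(0,0) = exp(-r*dt) * [p*0.456887 + (1-p)*0.103035] = 0.262467


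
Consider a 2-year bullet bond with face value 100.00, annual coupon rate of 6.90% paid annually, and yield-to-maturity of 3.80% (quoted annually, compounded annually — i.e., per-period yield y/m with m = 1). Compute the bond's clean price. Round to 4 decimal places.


Coupon per period c = face * coupon_rate / m = 6.900000
Periods per year m = 1; per-period yield y/m = 0.038000
Number of cashflows N = 2
Cashflows (t years, CF_t, discount factor 1/(1+y/m)^(m*t), PV):
  t = 1.0000: CF_t = 6.900000, DF = 0.963391, PV = 6.647399
  t = 2.0000: CF_t = 106.900000, DF = 0.928122, PV = 99.216293
Price P = sum_t PV_t = 105.863692

Answer: Price = 105.8637


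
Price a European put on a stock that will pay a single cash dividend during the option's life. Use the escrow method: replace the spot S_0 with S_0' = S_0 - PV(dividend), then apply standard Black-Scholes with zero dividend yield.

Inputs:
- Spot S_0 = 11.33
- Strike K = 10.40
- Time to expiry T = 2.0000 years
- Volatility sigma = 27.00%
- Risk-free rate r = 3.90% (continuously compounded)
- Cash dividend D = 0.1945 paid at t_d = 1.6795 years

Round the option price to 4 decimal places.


Answer: Price = 0.9222

Derivation:
PV(D) = D * exp(-r * t_d) = 0.1945 * 0.93659858 = 0.18216842
S_0' = S_0 - PV(D) = 11.3300 - 0.18216842 = 11.14783158
d1 = (ln(S_0'/K) + (r + sigma^2/2)*T) / (sigma*sqrt(T)) = 0.57704940
d2 = d1 - sigma*sqrt(T) = 0.19521174
exp(-rT) = 0.92496443
N(-d1) = 0.28195304; N(-d2) = 0.42261359
P = K * exp(-rT) * N(-d2) - S_0' * N(-d1) = 10.4000 * 0.92496443 * 0.42261359 - 11.14783158 * 0.28195304 = 0.9222


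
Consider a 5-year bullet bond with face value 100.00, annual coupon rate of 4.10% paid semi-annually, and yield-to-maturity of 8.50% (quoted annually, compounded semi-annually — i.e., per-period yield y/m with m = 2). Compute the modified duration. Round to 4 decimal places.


Coupon per period c = face * coupon_rate / m = 2.050000
Periods per year m = 2; per-period yield y/m = 0.042500
Number of cashflows N = 10
Cashflows (t years, CF_t, discount factor 1/(1+y/m)^(m*t), PV):
  t = 0.5000: CF_t = 2.050000, DF = 0.959233, PV = 1.966427
  t = 1.0000: CF_t = 2.050000, DF = 0.920127, PV = 1.886261
  t = 1.5000: CF_t = 2.050000, DF = 0.882616, PV = 1.809363
  t = 2.0000: CF_t = 2.050000, DF = 0.846634, PV = 1.735600
  t = 2.5000: CF_t = 2.050000, DF = 0.812119, PV = 1.664844
  t = 3.0000: CF_t = 2.050000, DF = 0.779011, PV = 1.596973
  t = 3.5000: CF_t = 2.050000, DF = 0.747253, PV = 1.531868
  t = 4.0000: CF_t = 2.050000, DF = 0.716789, PV = 1.469418
  t = 4.5000: CF_t = 2.050000, DF = 0.687568, PV = 1.409514
  t = 5.0000: CF_t = 102.050000, DF = 0.659537, PV = 67.305782
Price P = sum_t PV_t = 82.376049
First compute Macaulay numerator sum_t t * PV_t:
  t * PV_t at t = 0.5000: 0.983213
  t * PV_t at t = 1.0000: 1.886261
  t * PV_t at t = 1.5000: 2.714044
  t * PV_t at t = 2.0000: 3.471200
  t * PV_t at t = 2.5000: 4.162110
  t * PV_t at t = 3.0000: 4.790918
  t * PV_t at t = 3.5000: 5.361539
  t * PV_t at t = 4.0000: 5.877672
  t * PV_t at t = 4.5000: 6.342811
  t * PV_t at t = 5.0000: 336.528909
Macaulay duration D = 372.118677 / 82.376049 = 4.517316
Modified duration = D / (1 + y/m) = 4.517316 / (1 + 0.042500) = 4.333157

Answer: Modified duration = 4.3332


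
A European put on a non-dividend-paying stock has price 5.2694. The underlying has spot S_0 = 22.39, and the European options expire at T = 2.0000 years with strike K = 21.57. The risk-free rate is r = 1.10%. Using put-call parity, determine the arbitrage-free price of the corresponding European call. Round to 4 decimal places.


Put-call parity: C - P = S_0 * exp(-qT) - K * exp(-rT).
S_0 * exp(-qT) = 22.3900 * 1.00000000 = 22.39000000
K * exp(-rT) = 21.5700 * 0.97824024 = 21.10064187
C = P + S*exp(-qT) - K*exp(-rT)
C = 5.2694 + 22.39000000 - 21.10064187 = 6.5588

Answer: Call price = 6.5588


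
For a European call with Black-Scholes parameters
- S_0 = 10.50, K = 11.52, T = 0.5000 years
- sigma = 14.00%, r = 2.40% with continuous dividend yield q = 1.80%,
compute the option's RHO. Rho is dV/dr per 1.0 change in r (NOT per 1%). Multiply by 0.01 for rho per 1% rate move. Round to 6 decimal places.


Answer: Rho = 0.965312

Derivation:
d1 = -0.8567042930; d2 = -0.9556992423
phi(d1) = 0.2763990412; exp(-qT) = 0.9910403788; exp(-rT) = 0.9880717129
N(d2) = 0.1696121027
Rho = K*T*exp(-rT)*N(d2) = 11.5200 * 0.5000 * 0.9880717129 * 0.1696121027 = 0.965312


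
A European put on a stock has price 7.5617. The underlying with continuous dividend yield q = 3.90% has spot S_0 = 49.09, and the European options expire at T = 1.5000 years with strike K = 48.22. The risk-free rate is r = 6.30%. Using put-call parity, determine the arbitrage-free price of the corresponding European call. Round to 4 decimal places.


Put-call parity: C - P = S_0 * exp(-qT) - K * exp(-rT).
S_0 * exp(-qT) = 49.0900 * 0.94317824 = 46.30061982
K * exp(-rT) = 48.2200 * 0.90982773 = 43.87189336
C = P + S*exp(-qT) - K*exp(-rT)
C = 7.5617 + 46.30061982 - 43.87189336 = 9.9904

Answer: Call price = 9.9904


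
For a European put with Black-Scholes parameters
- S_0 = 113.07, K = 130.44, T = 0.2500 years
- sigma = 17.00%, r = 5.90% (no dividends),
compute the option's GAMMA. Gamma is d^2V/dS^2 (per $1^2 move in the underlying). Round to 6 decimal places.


d1 = -1.4652206468; d2 = -1.5502206468
phi(d1) = 0.1363712538; exp(-qT) = 1.0000000000; exp(-rT) = 0.9853582484
Gamma = exp(-qT) * phi(d1) / (S * sigma * sqrt(T)) = 1.0000000000 * 0.1363712538 / (113.0700 * 0.1700 * 0.5000000000) = 0.014189

Answer: Gamma = 0.014189


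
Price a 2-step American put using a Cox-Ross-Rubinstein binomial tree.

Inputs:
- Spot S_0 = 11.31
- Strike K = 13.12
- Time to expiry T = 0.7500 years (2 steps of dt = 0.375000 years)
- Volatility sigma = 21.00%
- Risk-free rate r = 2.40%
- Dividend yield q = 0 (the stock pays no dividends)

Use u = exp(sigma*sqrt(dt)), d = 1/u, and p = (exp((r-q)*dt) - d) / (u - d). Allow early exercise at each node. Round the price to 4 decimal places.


Answer: Price = V(0,0) = 2.0083

Derivation:
dt = T/N = 0.375000
u = exp(sigma*sqrt(dt)) = 1.137233; d = 1/u = 0.879327
p = (exp((r-q)*dt) - d) / (u - d) = 0.502949
Discount per step: exp(-r*dt) = 0.991040
Stock lattice S(k, i) with i counting down-moves:
  k=0: S(0,0) = 11.3100
  k=1: S(1,0) = 12.8621; S(1,1) = 9.9452
  k=2: S(2,0) = 14.6272; S(2,1) = 11.3100; S(2,2) = 8.7451
Terminal payoffs V(N, i) = max(K - S_T, 0):
  V(2,0) = 0.000000; V(2,1) = 1.810000; V(2,2) = 4.374923
Backward induction: V(k, i) = exp(-r*dt) * [p * V(k+1, i) + (1-p) * V(k+1, i+1)]; then take max(V_cont, immediate exercise) for American.
  V(1,0) = exp(-r*dt) * [p*0.000000 + (1-p)*1.810000] = 0.891602; exercise = 0.257894; V(1,0) = max -> 0.891602
  V(1,1) = exp(-r*dt) * [p*1.810000 + (1-p)*4.374923] = 3.057259; exercise = 3.174809; V(1,1) = max -> 3.174809
  V(0,0) = exp(-r*dt) * [p*0.891602 + (1-p)*3.174809] = 2.008317; exercise = 1.810000; V(0,0) = max -> 2.008317


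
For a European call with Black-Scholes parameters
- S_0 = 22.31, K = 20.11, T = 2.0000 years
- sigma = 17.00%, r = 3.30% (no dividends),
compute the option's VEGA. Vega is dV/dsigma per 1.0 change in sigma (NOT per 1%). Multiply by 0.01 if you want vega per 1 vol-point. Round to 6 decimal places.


d1 = 0.8265571013; d2 = 0.5861407957
phi(d1) = 0.2835017866; exp(-qT) = 1.0000000000; exp(-rT) = 0.9361308643
Vega = S * exp(-qT) * phi(d1) * sqrt(T) = 22.3100 * 1.0000000000 * 0.2835017866 * 1.4142135624 = 8.944795

Answer: Vega = 8.944795


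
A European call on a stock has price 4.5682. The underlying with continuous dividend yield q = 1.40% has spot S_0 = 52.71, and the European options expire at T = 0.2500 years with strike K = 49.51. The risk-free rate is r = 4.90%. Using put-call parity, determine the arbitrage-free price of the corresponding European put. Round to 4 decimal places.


Answer: Put price = 0.9496

Derivation:
Put-call parity: C - P = S_0 * exp(-qT) - K * exp(-rT).
S_0 * exp(-qT) = 52.7100 * 0.99650612 = 52.52583747
K * exp(-rT) = 49.5100 * 0.98782473 = 48.90720217
P = C - S*exp(-qT) + K*exp(-rT)
P = 4.5682 - 52.52583747 + 48.90720217 = 0.9496


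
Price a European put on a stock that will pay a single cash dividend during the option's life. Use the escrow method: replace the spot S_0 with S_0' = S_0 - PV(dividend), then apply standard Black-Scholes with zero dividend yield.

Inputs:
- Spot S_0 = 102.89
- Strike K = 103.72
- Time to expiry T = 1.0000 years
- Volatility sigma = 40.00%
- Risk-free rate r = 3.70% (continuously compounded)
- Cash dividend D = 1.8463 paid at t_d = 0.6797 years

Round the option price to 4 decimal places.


Answer: Price = 15.3723

Derivation:
PV(D) = D * exp(-r * t_d) = 1.8463 * 0.97516470 = 1.80044658
S_0' = S_0 - PV(D) = 102.8900 - 1.80044658 = 101.08955342
d1 = (ln(S_0'/K) + (r + sigma^2/2)*T) / (sigma*sqrt(T)) = 0.22827958
d2 = d1 - sigma*sqrt(T) = -0.17172042
exp(-rT) = 0.96367614
N(-d1) = 0.40971445; N(-d2) = 0.56817134
P = K * exp(-rT) * N(-d2) - S_0' * N(-d1) = 103.7200 * 0.96367614 * 0.56817134 - 101.08955342 * 0.40971445 = 15.3723


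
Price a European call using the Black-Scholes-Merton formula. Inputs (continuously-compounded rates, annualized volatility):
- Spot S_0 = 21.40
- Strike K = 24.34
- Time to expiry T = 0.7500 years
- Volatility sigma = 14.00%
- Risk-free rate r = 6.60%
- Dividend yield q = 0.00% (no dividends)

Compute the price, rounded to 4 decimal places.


d1 = (ln(S/K) + (r - q + 0.5*sigma^2) * T) / (sigma * sqrt(T)) = -0.59285761
d2 = d1 - sigma * sqrt(T) = -0.71410117
exp(-rT) = 0.95170516; exp(-qT) = 1.00000000
C = S_0 * exp(-qT) * N(d1) - K * exp(-rT) * N(d2)
N(d1) = 0.27663822; N(d2) = 0.23758231
C = 21.4000 * 1.00000000 * 0.27663822 - 24.3400 * 0.95170516 * 0.23758231 = 0.4166

Answer: Price = 0.4166


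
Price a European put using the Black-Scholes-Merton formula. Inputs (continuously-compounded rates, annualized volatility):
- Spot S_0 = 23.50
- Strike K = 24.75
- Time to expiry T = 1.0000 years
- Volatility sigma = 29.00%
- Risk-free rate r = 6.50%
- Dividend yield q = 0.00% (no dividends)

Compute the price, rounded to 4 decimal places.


Answer: Price = 2.5405

Derivation:
d1 = (ln(S/K) + (r - q + 0.5*sigma^2) * T) / (sigma * sqrt(T)) = 0.19043080
d2 = d1 - sigma * sqrt(T) = -0.09956920
exp(-rT) = 0.93706746; exp(-qT) = 1.00000000
P = K * exp(-rT) * N(-d2) - S_0 * exp(-qT) * N(-d1)
N(-d1) = 0.42448578; N(-d2) = 0.53965683
P = 24.7500 * 0.93706746 * 0.53965683 - 23.5000 * 1.00000000 * 0.42448578 = 2.5405


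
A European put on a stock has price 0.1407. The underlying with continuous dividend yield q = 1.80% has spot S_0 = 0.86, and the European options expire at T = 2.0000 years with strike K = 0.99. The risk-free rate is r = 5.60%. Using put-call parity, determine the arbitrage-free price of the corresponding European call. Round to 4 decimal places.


Put-call parity: C - P = S_0 * exp(-qT) - K * exp(-rT).
S_0 * exp(-qT) = 0.8600 * 0.96464029 = 0.82959065
K * exp(-rT) = 0.9900 * 0.89404426 = 0.88510381
C = P + S*exp(-qT) - K*exp(-rT)
C = 0.1407 + 0.82959065 - 0.88510381 = 0.0852

Answer: Call price = 0.0852


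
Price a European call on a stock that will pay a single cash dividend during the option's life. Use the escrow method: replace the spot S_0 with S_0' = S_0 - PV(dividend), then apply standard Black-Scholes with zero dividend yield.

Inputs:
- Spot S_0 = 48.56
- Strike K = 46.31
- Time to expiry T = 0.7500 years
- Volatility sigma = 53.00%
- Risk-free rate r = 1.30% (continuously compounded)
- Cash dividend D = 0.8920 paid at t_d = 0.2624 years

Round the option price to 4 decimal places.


Answer: Price = 9.4236

Derivation:
PV(D) = D * exp(-r * t_d) = 0.8920 * 0.99659461 = 0.88896239
S_0' = S_0 - PV(D) = 48.5600 - 0.88896239 = 47.67103761
d1 = (ln(S_0'/K) + (r + sigma^2/2)*T) / (sigma*sqrt(T)) = 0.31384677
d2 = d1 - sigma*sqrt(T) = -0.14514670
exp(-rT) = 0.99029738
N(d1) = 0.62318129; N(d2) = 0.44229753
C = S_0' * N(d1) - K * exp(-rT) * N(d2) = 47.67103761 * 0.62318129 - 46.3100 * 0.99029738 * 0.44229753 = 9.4236


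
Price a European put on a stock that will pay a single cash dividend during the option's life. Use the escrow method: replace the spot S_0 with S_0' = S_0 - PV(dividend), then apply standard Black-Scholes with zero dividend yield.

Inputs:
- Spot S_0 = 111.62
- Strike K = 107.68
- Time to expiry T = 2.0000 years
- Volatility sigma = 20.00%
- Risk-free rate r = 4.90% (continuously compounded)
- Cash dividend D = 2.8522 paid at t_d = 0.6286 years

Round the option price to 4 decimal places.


PV(D) = D * exp(-r * t_d) = 2.8522 * 0.96966813 = 2.76568744
S_0' = S_0 - PV(D) = 111.6200 - 2.76568744 = 108.85431256
d1 = (ln(S_0'/K) + (r + sigma^2/2)*T) / (sigma*sqrt(T)) = 0.52625199
d2 = d1 - sigma*sqrt(T) = 0.24340928
exp(-rT) = 0.90664890
N(-d1) = 0.29935657; N(-d2) = 0.40384418
P = K * exp(-rT) * N(-d2) - S_0' * N(-d1) = 107.6800 * 0.90664890 * 0.40384418 - 108.85431256 * 0.29935657 = 6.8402

Answer: Price = 6.8402


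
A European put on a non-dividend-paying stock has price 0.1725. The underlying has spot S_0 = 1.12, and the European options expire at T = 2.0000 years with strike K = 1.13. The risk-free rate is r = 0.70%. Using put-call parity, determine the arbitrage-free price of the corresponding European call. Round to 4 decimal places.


Put-call parity: C - P = S_0 * exp(-qT) - K * exp(-rT).
S_0 * exp(-qT) = 1.1200 * 1.00000000 = 1.12000000
K * exp(-rT) = 1.1300 * 0.98609754 = 1.11429023
C = P + S*exp(-qT) - K*exp(-rT)
C = 0.1725 + 1.12000000 - 1.11429023 = 0.1782

Answer: Call price = 0.1782


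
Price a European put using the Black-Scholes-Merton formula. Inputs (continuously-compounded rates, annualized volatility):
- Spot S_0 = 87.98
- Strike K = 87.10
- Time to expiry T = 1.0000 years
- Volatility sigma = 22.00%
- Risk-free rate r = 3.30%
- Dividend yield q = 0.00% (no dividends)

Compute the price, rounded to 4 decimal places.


d1 = (ln(S/K) + (r - q + 0.5*sigma^2) * T) / (sigma * sqrt(T)) = 0.30569378
d2 = d1 - sigma * sqrt(T) = 0.08569378
exp(-rT) = 0.96753856; exp(-qT) = 1.00000000
P = K * exp(-rT) * N(-d2) - S_0 * exp(-qT) * N(-d1)
N(-d1) = 0.37991890; N(-d2) = 0.46585492
P = 87.1000 * 0.96753856 * 0.46585492 - 87.9800 * 1.00000000 * 0.37991890 = 5.8335

Answer: Price = 5.8335


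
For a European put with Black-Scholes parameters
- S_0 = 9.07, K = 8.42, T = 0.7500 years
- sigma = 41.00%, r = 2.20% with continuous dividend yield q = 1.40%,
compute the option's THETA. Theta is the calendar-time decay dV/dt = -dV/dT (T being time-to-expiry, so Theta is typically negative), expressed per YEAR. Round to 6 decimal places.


d1 = 0.4038633736; d2 = 0.0487929580
phi(d1) = 0.3676987297; exp(-qT) = 0.9895549326; exp(-rT) = 0.9836353794
Theta = -S*exp(-qT)*phi(d1)*sigma/(2*sqrt(T)) + r*K*exp(-rT)*N(-d2) - q*S*exp(-qT)*N(-d1)
N(-d1) = 0.3431565956; N(-d2) = 0.4805421471; sqrt(T) = 0.8660254038
Term 1 = -9.0700 * 0.9895549326 * 0.3676987297 * 0.4100 / (2 * 0.8660254038) = -0.7812005743
Term 2 = 0.0220 * 8.4200 * 0.9836353794 * 0.4805421471 = 0.0875589204
Term 3 = -0.0140 * 9.0700 * 0.9895549326 * 0.3431565956 = -0.0431188909
Theta = -0.7812005743 + (0.0875589204) + (-0.0431188909) = -0.736761

Answer: Theta = -0.736761
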